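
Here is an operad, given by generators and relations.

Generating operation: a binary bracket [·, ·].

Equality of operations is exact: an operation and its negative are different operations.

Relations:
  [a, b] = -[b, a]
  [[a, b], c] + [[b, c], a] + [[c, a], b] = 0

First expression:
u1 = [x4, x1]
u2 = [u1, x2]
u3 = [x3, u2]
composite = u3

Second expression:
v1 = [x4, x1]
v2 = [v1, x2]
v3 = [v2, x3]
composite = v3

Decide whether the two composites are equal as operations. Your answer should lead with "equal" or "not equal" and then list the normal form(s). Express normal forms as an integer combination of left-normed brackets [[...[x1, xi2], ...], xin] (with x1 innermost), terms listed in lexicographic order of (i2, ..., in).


not equal; the first gives [[[x1, x4], x2], x3] and the second -[[[x1, x4], x2], x3]

The first composite normalizes to [[[x1, x4], x2], x3]
The second composite normalizes to -[[[x1, x4], x2], x3]
Distinct normal forms: not equal.


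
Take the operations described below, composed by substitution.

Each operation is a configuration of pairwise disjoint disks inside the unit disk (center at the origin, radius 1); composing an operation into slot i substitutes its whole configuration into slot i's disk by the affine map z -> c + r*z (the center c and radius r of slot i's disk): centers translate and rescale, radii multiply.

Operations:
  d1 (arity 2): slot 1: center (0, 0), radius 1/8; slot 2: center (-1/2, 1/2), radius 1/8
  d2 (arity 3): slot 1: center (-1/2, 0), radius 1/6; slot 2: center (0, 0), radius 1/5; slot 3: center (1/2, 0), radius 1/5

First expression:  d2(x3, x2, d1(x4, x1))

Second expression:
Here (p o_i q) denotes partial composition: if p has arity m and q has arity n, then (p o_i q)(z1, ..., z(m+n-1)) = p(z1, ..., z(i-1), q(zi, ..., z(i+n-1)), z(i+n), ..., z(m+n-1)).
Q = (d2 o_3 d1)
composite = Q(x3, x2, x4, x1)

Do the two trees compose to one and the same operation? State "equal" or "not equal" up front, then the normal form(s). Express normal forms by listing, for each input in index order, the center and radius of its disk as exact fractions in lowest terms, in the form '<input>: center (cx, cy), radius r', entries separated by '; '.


equal; both compose to x1: center (2/5, 1/10), radius 1/40; x2: center (0, 0), radius 1/5; x3: center (-1/2, 0), radius 1/6; x4: center (1/2, 0), radius 1/40

The first expression reduces to x1: center (2/5, 1/10), radius 1/40; x2: center (0, 0), radius 1/5; x3: center (-1/2, 0), radius 1/6; x4: center (1/2, 0), radius 1/40
The second expression reduces to x1: center (2/5, 1/10), radius 1/40; x2: center (0, 0), radius 1/5; x3: center (-1/2, 0), radius 1/6; x4: center (1/2, 0), radius 1/40
Same normal form: equal.


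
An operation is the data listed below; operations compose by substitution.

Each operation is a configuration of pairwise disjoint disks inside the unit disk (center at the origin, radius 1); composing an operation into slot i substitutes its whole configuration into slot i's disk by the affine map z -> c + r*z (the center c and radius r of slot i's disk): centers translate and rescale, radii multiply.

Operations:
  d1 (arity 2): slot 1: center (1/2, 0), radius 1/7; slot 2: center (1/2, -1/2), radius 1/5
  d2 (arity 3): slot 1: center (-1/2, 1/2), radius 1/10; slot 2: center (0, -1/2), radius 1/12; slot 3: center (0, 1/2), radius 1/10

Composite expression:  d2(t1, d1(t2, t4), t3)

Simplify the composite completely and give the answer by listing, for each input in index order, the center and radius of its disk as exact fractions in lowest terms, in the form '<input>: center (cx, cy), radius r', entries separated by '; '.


t1: center (-1/2, 1/2), radius 1/10; t2: center (1/24, -1/2), radius 1/84; t3: center (0, 1/2), radius 1/10; t4: center (1/24, -13/24), radius 1/60

Each t-disk chains the slot maps above it in d2; radii multiply.
t1: after 1 affine step, its disk has center (-1/2, 1/2), radius 1/10
t2: after 2 affine steps, its disk has center (1/24, -1/2), radius 1/84
t4: after 2 affine steps, its disk has center (1/24, -13/24), radius 1/60
t3: after 1 affine step, its disk has center (0, 1/2), radius 1/10


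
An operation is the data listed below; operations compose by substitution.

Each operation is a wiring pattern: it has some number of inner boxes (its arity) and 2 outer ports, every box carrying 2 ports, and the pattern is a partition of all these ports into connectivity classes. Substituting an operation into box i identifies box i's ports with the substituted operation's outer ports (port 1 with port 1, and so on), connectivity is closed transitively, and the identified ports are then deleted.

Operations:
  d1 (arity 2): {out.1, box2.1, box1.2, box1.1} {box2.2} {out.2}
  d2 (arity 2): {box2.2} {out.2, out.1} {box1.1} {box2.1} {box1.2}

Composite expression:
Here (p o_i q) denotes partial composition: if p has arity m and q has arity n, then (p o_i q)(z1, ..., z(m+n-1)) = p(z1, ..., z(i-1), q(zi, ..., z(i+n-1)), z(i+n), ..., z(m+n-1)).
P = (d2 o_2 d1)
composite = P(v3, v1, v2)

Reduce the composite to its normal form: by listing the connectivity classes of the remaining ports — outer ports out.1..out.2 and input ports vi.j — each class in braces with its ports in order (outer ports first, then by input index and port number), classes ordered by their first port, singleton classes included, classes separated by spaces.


{out.1, out.2} {v1.1, v1.2, v2.1} {v2.2} {v3.1} {v3.2}

Two ports join when wires chain via d2-identified ports.
after d1, the pattern on (v1, v2) reads {out.1, v1.1, v1.2, v2.1} {out.2} {v2.2} (out.j = its outer ports)
after d2, the pattern on (v3, v1, v2) reads {out.1, out.2} {v1.1, v1.2, v2.1} {v2.2} {v3.1} {v3.2} (out.j = its outer ports)


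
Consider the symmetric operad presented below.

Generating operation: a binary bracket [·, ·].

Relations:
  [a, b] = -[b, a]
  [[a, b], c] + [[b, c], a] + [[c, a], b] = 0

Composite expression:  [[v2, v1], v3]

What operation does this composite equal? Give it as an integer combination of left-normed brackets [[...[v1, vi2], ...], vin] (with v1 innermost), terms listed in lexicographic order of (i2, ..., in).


Left-normed coefficients sit on the v1-initial expansion words.
Composite bracket: [[v2, v1], v3]
Expanding via [a, b] = ab - ba: 4 signed words (2^2 = 4).
Coefficients come from the v1-initial words:
  v1v2v3 (sign -1) contributes -[[v1, v2], v3]

-[[v1, v2], v3]


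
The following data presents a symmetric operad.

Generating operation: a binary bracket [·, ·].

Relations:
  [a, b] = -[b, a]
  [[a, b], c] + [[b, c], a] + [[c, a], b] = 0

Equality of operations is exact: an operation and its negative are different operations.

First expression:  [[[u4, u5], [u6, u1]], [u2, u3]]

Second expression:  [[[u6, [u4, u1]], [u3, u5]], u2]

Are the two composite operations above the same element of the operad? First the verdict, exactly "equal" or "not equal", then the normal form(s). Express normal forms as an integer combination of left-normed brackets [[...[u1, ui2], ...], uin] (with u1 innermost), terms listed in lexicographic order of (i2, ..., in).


Reducing the first expression gives [[[[[u1, u6], u4], u5], u2], u3] - [[[[[u1, u6], u4], u5], u3], u2] - [[[[[u1, u6], u5], u4], u2], u3] + [[[[[u1, u6], u5], u4], u3], u2]
Reducing the second expression gives [[[[[u1, u4], u6], u3], u5], u2] - [[[[[u1, u4], u6], u5], u3], u2]
The forms do not match — not equal.

not equal: they reduce to [[[[[u1, u6], u4], u5], u2], u3] - [[[[[u1, u6], u4], u5], u3], u2] - [[[[[u1, u6], u5], u4], u2], u3] + [[[[[u1, u6], u5], u4], u3], u2] and [[[[[u1, u4], u6], u3], u5], u2] - [[[[[u1, u4], u6], u5], u3], u2]


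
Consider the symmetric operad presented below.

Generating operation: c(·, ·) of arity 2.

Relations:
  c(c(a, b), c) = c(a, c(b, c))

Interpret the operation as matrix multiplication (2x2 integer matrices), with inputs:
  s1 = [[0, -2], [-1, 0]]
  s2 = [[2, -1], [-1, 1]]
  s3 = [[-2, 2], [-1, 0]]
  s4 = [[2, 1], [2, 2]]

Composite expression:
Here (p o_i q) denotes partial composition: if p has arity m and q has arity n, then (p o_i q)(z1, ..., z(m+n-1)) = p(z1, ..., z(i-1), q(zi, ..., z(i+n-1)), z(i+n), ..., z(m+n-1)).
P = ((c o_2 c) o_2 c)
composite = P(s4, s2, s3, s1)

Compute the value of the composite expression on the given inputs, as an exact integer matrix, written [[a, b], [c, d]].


[[-6, 10], [-4, 8]]


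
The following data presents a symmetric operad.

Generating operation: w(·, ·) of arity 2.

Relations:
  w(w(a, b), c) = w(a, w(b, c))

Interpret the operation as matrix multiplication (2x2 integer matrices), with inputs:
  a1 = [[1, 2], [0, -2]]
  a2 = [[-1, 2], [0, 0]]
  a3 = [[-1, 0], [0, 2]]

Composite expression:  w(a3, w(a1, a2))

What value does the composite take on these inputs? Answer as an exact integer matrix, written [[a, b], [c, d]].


[[1, -2], [0, 0]]

w(a1, a2) = [[-1, 2], [0, 0]]
w(a3, w(a1, a2)) = [[1, -2], [0, 0]]


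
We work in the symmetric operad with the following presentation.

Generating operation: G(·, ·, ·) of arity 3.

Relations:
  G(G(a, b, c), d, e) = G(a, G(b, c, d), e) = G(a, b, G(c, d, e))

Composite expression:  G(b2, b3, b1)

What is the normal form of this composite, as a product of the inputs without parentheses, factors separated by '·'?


b2 · b3 · b1

Under associativity of G, the answer is the b's in reading order.
G(b2, b3, b1) flattens to b2 · b3 · b1


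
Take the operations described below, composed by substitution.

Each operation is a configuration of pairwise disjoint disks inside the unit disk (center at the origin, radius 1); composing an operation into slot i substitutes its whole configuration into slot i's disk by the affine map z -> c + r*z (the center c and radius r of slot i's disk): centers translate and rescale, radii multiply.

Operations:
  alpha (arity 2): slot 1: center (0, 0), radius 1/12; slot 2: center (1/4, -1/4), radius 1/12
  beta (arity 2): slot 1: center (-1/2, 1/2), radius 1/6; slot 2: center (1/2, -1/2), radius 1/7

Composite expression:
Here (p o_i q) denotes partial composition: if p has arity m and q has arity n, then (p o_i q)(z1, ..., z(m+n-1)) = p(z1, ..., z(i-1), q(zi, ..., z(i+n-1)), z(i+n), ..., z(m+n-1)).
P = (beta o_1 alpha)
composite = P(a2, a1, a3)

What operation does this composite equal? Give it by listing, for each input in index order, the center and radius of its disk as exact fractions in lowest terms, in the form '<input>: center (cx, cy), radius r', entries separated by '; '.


a1: center (-11/24, 11/24), radius 1/72; a2: center (-1/2, 1/2), radius 1/72; a3: center (1/2, -1/2), radius 1/7


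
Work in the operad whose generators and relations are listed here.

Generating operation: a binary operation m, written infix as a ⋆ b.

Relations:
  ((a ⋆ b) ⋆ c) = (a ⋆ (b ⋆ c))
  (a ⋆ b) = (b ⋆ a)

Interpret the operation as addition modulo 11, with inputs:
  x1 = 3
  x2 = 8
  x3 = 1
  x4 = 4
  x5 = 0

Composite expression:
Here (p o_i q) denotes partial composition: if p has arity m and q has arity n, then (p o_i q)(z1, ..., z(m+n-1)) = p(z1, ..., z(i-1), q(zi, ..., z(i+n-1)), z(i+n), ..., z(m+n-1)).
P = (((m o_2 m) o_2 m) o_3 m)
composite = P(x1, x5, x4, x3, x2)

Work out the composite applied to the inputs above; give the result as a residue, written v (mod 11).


(x4 ⋆ x3) = 5
(x5 ⋆ (x4 ⋆ x3)) = 5
((x5 ⋆ (x4 ⋆ x3)) ⋆ x2) = 2
(x1 ⋆ ((x5 ⋆ (x4 ⋆ x3)) ⋆ x2)) = 5

5 (mod 11)


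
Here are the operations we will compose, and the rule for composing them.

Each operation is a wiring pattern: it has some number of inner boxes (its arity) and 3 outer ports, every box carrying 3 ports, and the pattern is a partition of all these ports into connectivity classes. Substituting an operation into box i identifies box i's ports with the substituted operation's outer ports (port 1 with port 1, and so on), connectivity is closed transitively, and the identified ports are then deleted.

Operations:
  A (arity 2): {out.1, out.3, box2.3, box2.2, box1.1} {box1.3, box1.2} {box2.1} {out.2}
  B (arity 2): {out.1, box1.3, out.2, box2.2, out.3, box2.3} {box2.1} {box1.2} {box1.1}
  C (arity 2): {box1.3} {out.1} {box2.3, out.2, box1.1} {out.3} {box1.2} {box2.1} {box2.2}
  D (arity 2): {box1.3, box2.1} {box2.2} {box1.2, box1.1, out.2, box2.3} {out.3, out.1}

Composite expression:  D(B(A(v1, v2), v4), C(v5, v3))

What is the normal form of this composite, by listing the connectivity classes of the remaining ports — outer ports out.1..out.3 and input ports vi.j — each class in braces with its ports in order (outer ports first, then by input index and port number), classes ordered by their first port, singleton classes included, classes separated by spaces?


{out.1, out.3} {out.2, v1.1, v2.2, v2.3, v4.2, v4.3} {v1.2, v1.3} {v2.1} {v3.1} {v3.2} {v3.3, v5.1} {v4.1} {v5.2} {v5.3}

Treat the ports identified at D as solder joints: merge, then drop.
the subtree at A composes to {out.1, out.3, v1.1, v2.2, v2.3} {out.2} {v1.2, v1.3} {v2.1} on (v1, v2); out.j = own outer ports
the subtree at B composes to {out.1, out.2, out.3, v1.1, v2.2, v2.3, v4.2, v4.3} {v1.2, v1.3} {v2.1} {v4.1} on (v1, v2, v4); out.j = own outer ports
the subtree at C composes to {out.1} {out.2, v3.3, v5.1} {out.3} {v3.1} {v3.2} {v5.2} {v5.3} on (v5, v3); out.j = own outer ports
the subtree at D composes to {out.1, out.3} {out.2, v1.1, v2.2, v2.3, v4.2, v4.3} {v1.2, v1.3} {v2.1} {v3.1} {v3.2} {v3.3, v5.1} {v4.1} {v5.2} {v5.3} on (v1, v2, v4, v5, v3); out.j = own outer ports


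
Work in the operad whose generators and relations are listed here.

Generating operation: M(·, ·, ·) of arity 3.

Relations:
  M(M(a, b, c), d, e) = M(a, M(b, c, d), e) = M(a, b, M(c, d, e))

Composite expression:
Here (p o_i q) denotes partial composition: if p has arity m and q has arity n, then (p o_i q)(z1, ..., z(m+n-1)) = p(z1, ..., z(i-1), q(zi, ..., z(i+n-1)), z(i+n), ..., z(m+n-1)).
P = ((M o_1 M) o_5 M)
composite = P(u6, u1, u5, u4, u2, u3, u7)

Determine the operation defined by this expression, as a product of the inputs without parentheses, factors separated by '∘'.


u6 ∘ u1 ∘ u5 ∘ u4 ∘ u2 ∘ u3 ∘ u7


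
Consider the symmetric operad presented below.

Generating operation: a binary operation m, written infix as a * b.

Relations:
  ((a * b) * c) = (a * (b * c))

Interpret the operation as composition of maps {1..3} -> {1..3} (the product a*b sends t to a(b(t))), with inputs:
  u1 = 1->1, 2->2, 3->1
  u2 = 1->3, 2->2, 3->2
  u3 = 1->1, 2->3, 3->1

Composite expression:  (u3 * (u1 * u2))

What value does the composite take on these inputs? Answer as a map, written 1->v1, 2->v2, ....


(u1 * u2) = 1->1, 2->2, 3->2
(u3 * (u1 * u2)) = 1->1, 2->3, 3->3

1->1, 2->3, 3->3


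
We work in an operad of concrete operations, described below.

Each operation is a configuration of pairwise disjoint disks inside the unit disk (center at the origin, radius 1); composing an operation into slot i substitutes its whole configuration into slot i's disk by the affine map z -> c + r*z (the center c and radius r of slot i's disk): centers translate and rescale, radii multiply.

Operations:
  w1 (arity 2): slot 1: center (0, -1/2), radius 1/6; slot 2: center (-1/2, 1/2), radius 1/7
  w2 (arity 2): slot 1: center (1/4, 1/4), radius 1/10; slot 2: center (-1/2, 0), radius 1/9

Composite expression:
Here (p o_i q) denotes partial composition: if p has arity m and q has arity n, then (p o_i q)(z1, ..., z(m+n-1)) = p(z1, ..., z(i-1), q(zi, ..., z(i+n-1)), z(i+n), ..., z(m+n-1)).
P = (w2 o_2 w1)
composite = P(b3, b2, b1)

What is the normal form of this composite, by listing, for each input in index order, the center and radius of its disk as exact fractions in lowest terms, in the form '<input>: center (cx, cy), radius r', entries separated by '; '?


b1: center (-5/9, 1/18), radius 1/63; b2: center (-1/2, -1/18), radius 1/54; b3: center (1/4, 1/4), radius 1/10

Below w2, radii multiply path by path; the b-disk centers shift.
b3 passes through 1 substitution, ending at center (1/4, 1/4), radius 1/10
b2 passes through 2 substitutions, ending at center (-1/2, -1/18), radius 1/54
b1 passes through 2 substitutions, ending at center (-5/9, 1/18), radius 1/63


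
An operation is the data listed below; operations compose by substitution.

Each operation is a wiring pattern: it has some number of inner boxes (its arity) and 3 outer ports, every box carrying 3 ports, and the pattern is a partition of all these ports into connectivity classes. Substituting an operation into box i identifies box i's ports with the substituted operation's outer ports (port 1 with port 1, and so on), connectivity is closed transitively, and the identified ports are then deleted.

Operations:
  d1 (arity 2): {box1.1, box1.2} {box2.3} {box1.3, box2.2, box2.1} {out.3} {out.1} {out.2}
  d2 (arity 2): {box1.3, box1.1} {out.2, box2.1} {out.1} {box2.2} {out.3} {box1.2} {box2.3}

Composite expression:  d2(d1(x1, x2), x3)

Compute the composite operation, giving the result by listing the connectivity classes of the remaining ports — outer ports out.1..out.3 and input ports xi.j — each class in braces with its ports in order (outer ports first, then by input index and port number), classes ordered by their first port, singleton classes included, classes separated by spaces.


{out.1} {out.2, x3.1} {out.3} {x1.1, x1.2} {x1.3, x2.1, x2.2} {x2.3} {x3.2} {x3.3}

After gluing at d2, chains via deleted ports link the x-ports.
through d1, on inputs (x1, x2): {out.1} {out.2} {out.3} {x1.1, x1.2} {x1.3, x2.1, x2.2} {x2.3} (out.j = stage outer ports)
through d2, on inputs (x1, x2, x3): {out.1} {out.2, x3.1} {out.3} {x1.1, x1.2} {x1.3, x2.1, x2.2} {x2.3} {x3.2} {x3.3} (out.j = stage outer ports)


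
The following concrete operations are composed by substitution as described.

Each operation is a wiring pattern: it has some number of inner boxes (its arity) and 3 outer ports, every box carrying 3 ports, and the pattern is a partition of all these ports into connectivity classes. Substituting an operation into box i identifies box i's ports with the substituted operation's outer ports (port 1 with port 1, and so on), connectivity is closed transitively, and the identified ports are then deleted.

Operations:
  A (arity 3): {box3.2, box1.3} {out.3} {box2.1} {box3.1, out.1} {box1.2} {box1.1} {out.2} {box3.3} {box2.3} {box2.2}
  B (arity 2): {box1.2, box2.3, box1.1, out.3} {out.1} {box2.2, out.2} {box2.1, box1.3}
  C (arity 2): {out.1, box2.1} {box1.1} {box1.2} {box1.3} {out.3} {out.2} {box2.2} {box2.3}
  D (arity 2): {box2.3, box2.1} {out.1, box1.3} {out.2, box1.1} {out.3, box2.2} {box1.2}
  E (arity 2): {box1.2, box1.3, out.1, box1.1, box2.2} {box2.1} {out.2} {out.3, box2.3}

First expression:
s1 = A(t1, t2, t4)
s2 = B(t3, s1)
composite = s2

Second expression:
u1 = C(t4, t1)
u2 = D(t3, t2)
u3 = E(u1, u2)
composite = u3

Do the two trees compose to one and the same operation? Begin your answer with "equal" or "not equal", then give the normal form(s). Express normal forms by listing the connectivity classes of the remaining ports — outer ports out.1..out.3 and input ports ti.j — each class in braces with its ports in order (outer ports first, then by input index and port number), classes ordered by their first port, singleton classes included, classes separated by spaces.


not equal; first: {out.1} {out.2} {out.3, t3.1, t3.2} {t1.1} {t1.2} {t1.3, t4.2} {t2.1} {t2.2} {t2.3} {t3.3, t4.1} {t4.3}; second: {out.1, t1.1, t3.1} {out.2} {out.3, t2.2} {t1.2} {t1.3} {t2.1, t2.3} {t3.2} {t3.3} {t4.1} {t4.2} {t4.3}

In normal form, the first expression is {out.1} {out.2} {out.3, t3.1, t3.2} {t1.1} {t1.2} {t1.3, t4.2} {t2.1} {t2.2} {t2.3} {t3.3, t4.1} {t4.3}
In normal form, the second expression is {out.1, t1.1, t3.1} {out.2} {out.3, t2.2} {t1.2} {t1.3} {t2.1, t2.3} {t3.2} {t3.3} {t4.1} {t4.2} {t4.3}
They disagree, so not equal.


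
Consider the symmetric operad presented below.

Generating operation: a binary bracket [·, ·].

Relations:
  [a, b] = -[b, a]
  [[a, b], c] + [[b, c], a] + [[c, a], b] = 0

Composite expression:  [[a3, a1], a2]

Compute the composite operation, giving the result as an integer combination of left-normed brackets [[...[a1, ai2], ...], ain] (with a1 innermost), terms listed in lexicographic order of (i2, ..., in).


-[[a1, a3], a2]


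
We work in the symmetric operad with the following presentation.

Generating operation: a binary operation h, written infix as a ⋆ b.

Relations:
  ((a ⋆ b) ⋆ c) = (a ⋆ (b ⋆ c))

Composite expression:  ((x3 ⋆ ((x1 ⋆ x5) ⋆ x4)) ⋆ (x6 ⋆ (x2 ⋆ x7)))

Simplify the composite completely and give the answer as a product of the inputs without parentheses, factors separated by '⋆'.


x3 ⋆ x1 ⋆ x5 ⋆ x4 ⋆ x6 ⋆ x2 ⋆ x7

The h-tree's shape is irrelevant; the x-reading-order decides.
(x1 ⋆ x5) spells out as x1 ⋆ x5
((x1 ⋆ x5) ⋆ x4) spells out as x1 ⋆ x5 ⋆ x4
(x3 ⋆ ((x1 ⋆ x5) ⋆ x4)) spells out as x3 ⋆ x1 ⋆ x5 ⋆ x4
(x2 ⋆ x7) spells out as x2 ⋆ x7
(x6 ⋆ (x2 ⋆ x7)) spells out as x6 ⋆ x2 ⋆ x7
((x3 ⋆ ((x1 ⋆ x5) ⋆ x4)) ⋆ (x6 ⋆ (x2 ⋆ x7))) spells out as x3 ⋆ x1 ⋆ x5 ⋆ x4 ⋆ x6 ⋆ x2 ⋆ x7


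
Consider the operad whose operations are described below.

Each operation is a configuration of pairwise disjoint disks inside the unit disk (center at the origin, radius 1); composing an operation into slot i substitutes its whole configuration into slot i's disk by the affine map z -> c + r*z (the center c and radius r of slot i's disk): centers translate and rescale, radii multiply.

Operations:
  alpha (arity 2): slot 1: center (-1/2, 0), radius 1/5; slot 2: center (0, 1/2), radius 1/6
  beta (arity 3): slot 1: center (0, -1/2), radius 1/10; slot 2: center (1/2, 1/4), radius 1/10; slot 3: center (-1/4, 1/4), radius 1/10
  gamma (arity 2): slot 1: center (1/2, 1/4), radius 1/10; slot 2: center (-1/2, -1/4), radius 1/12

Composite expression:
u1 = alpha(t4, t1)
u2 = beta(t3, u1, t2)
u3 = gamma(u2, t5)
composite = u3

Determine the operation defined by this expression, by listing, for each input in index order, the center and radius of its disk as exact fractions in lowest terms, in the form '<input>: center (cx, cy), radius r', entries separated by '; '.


Affine substitution under gamma: radii multiply and t-centers shift.
t3 passes through 2 substitutions, ending at center (1/2, 1/5), radius 1/100
t4 passes through 3 substitutions, ending at center (109/200, 11/40), radius 1/500
t1 passes through 3 substitutions, ending at center (11/20, 7/25), radius 1/600
t2 passes through 2 substitutions, ending at center (19/40, 11/40), radius 1/100
t5 passes through 1 substitution, ending at center (-1/2, -1/4), radius 1/12

t1: center (11/20, 7/25), radius 1/600; t2: center (19/40, 11/40), radius 1/100; t3: center (1/2, 1/5), radius 1/100; t4: center (109/200, 11/40), radius 1/500; t5: center (-1/2, -1/4), radius 1/12


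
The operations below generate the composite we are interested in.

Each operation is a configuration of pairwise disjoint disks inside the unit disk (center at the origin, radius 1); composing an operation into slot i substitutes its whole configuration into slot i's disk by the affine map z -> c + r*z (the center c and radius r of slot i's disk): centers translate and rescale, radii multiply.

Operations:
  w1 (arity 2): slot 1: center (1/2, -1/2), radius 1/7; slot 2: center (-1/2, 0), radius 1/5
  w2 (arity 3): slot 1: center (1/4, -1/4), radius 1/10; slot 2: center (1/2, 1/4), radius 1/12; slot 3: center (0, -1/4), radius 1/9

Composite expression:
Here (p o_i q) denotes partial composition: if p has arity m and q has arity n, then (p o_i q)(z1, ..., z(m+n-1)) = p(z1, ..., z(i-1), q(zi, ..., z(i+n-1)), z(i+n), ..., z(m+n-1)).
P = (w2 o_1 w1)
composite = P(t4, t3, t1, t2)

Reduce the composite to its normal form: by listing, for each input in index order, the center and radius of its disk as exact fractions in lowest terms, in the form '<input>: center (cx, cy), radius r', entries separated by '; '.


t1: center (1/2, 1/4), radius 1/12; t2: center (0, -1/4), radius 1/9; t3: center (1/5, -1/4), radius 1/50; t4: center (3/10, -3/10), radius 1/70

Follow each t-input down from w2: c' goes to c + r*c', radius to r*r'.
t4: after 2 affine steps, its disk has center (3/10, -3/10), radius 1/70
t3: after 2 affine steps, its disk has center (1/5, -1/4), radius 1/50
t1: after 1 affine step, its disk has center (1/2, 1/4), radius 1/12
t2: after 1 affine step, its disk has center (0, -1/4), radius 1/9


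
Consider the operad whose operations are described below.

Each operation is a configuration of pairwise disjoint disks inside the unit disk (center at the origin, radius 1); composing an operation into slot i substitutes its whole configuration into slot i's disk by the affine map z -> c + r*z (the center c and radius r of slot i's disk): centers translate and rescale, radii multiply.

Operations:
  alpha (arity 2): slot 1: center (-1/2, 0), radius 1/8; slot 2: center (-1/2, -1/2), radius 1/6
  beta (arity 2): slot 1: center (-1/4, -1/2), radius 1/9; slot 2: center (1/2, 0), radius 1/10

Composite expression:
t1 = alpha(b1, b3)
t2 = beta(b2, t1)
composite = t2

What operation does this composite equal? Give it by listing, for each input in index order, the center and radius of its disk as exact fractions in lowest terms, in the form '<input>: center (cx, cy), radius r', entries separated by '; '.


b1: center (9/20, 0), radius 1/80; b2: center (-1/4, -1/2), radius 1/9; b3: center (9/20, -1/20), radius 1/60

Affine substitution under beta: radii multiply and b-centers shift.
b2 passes through 1 substitution, ending at center (-1/4, -1/2), radius 1/9
b1 passes through 2 substitutions, ending at center (9/20, 0), radius 1/80
b3 passes through 2 substitutions, ending at center (9/20, -1/20), radius 1/60


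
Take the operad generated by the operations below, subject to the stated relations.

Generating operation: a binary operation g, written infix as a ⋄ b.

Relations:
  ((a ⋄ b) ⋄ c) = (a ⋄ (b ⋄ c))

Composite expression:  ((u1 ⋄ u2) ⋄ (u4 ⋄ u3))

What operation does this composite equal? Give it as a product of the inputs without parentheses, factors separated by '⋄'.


u1 ⋄ u2 ⋄ u4 ⋄ u3

Every regrouping of g is equal, so read the u-inputs in written order.
(u1 ⋄ u2) flattens to u1 ⋄ u2
(u4 ⋄ u3) flattens to u4 ⋄ u3
((u1 ⋄ u2) ⋄ (u4 ⋄ u3)) flattens to u1 ⋄ u2 ⋄ u4 ⋄ u3


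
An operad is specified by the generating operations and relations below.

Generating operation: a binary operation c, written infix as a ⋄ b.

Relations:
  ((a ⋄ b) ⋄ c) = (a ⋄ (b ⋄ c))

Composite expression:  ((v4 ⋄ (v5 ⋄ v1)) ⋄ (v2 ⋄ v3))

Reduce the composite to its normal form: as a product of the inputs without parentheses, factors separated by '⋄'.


v4 ⋄ v5 ⋄ v1 ⋄ v2 ⋄ v3


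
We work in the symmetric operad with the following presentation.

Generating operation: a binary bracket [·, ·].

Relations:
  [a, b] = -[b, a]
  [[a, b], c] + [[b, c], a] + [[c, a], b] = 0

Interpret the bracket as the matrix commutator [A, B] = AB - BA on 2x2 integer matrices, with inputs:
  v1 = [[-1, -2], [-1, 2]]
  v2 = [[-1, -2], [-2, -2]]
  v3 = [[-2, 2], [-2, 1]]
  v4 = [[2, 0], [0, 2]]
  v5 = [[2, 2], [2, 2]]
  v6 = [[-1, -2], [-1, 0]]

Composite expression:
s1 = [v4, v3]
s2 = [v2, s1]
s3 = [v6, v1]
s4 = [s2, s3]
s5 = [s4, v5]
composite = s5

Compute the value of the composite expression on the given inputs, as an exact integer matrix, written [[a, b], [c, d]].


[[0, 0], [0, 0]]

[v4, v3] = [[0, 0], [0, 0]]
[v2, [v4, v3]] = [[0, 0], [0, 0]]
[v6, v1] = [[0, -4], [2, 0]]
[[v2, [v4, v3]], [v6, v1]] = [[0, 0], [0, 0]]
[[[v2, [v4, v3]], [v6, v1]], v5] = [[0, 0], [0, 0]]


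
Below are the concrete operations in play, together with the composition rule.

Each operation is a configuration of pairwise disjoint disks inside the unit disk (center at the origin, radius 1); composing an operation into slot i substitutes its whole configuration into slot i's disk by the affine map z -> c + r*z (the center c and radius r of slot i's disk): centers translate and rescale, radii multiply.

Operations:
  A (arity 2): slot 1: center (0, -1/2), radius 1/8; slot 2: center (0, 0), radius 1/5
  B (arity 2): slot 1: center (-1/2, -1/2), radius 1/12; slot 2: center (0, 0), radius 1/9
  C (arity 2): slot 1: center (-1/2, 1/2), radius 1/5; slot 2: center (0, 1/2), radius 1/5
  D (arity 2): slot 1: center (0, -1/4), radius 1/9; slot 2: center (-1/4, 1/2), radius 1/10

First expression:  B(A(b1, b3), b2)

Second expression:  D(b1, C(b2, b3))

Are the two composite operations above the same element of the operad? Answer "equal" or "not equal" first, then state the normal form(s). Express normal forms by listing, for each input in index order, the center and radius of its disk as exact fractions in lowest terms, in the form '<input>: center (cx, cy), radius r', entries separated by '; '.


not equal: they reduce to b1: center (-1/2, -13/24), radius 1/96; b2: center (0, 0), radius 1/9; b3: center (-1/2, -1/2), radius 1/60 and b1: center (0, -1/4), radius 1/9; b2: center (-3/10, 11/20), radius 1/50; b3: center (-1/4, 11/20), radius 1/50

In normal form, the first expression is b1: center (-1/2, -13/24), radius 1/96; b2: center (0, 0), radius 1/9; b3: center (-1/2, -1/2), radius 1/60
In normal form, the second expression is b1: center (0, -1/4), radius 1/9; b2: center (-3/10, 11/20), radius 1/50; b3: center (-1/4, 11/20), radius 1/50
The normal forms differ: not equal.


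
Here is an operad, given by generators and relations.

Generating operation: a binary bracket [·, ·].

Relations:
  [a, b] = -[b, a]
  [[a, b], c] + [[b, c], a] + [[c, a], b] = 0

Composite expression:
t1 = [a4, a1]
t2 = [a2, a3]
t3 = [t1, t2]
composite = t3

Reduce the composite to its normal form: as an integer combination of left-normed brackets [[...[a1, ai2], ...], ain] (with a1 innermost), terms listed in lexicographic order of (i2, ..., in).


-[[[a1, a4], a2], a3] + [[[a1, a4], a3], a2]

A multilinear Lie element is pinned by a1-initial words (a1 innermost).
Composite bracket: [[a4, a1], [a2, a3]]
Each bracket splits as ab - ba, giving 8 signed words (2^3 = 8).
Collect the words opening with a1:
  from a1a4a2a3, sign -1: term -[[[a1, a4], a2], a3]
  from a1a4a3a2, sign +1: term +[[[a1, a4], a3], a2]


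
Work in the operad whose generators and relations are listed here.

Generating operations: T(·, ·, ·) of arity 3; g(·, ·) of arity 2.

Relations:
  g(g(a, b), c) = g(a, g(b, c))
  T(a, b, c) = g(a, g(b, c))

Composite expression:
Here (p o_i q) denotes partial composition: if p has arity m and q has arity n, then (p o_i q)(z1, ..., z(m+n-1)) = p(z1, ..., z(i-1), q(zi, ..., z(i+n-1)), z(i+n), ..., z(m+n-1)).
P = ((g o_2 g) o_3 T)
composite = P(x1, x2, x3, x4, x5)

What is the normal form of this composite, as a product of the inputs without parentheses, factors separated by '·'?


x1 · x2 · x3 · x4 · x5

All parenthesizations of g agree; list the x-inputs left to right.
T(x3, x4, x5) flattens to x3 · x4 · x5
g(x2, T(x3, x4, x5)) flattens to x2 · x3 · x4 · x5
g(x1, g(x2, T(x3, x4, x5))) flattens to x1 · x2 · x3 · x4 · x5


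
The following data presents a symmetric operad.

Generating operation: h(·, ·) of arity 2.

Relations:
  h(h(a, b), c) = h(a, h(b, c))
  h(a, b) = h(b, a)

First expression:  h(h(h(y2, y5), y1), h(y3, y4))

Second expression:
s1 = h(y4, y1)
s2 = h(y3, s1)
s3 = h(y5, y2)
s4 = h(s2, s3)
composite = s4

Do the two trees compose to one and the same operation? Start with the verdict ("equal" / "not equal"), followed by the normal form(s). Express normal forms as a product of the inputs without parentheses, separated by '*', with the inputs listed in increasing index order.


equal: each reduces to y1 * y2 * y3 * y4 * y5

Reducing the first expression gives y1 * y2 * y3 * y4 * y5
Reducing the second expression gives y1 * y2 * y3 * y4 * y5
Identical normal forms: equal.


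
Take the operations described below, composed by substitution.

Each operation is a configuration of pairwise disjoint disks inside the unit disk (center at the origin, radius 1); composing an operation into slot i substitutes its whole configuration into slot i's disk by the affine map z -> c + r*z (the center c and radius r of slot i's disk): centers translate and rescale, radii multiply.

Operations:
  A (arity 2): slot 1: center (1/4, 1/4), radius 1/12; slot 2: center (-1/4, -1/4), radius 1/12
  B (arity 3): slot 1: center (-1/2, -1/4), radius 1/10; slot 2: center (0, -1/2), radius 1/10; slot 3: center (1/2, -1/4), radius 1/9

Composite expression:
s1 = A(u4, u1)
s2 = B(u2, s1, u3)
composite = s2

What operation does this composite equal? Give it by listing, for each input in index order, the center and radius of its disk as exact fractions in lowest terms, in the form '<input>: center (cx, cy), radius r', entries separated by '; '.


u1: center (-1/40, -21/40), radius 1/120; u2: center (-1/2, -1/4), radius 1/10; u3: center (1/2, -1/4), radius 1/9; u4: center (1/40, -19/40), radius 1/120

Only the slot chain above each u matters under B; compose those maps.
input u2: composing its 1 substitution step yields center (-1/2, -1/4), radius 1/10
input u4: composing its 2 substitution steps yields center (1/40, -19/40), radius 1/120
input u1: composing its 2 substitution steps yields center (-1/40, -21/40), radius 1/120
input u3: composing its 1 substitution step yields center (1/2, -1/4), radius 1/9


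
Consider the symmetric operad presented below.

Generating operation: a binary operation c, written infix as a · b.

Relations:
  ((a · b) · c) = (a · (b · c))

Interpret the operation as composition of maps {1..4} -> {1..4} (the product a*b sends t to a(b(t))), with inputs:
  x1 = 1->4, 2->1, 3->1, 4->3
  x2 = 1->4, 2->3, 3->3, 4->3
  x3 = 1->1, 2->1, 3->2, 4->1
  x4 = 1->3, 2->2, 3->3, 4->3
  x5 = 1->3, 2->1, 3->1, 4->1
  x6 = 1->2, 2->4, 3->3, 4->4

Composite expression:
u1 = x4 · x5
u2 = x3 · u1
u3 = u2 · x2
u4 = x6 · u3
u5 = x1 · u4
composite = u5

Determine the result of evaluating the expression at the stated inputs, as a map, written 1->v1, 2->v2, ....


(x4 · x5) = 1->3, 2->3, 3->3, 4->3
(x3 · (x4 · x5)) = 1->2, 2->2, 3->2, 4->2
((x3 · (x4 · x5)) · x2) = 1->2, 2->2, 3->2, 4->2
(x6 · ((x3 · (x4 · x5)) · x2)) = 1->4, 2->4, 3->4, 4->4
(x1 · (x6 · ((x3 · (x4 · x5)) · x2))) = 1->3, 2->3, 3->3, 4->3

1->3, 2->3, 3->3, 4->3


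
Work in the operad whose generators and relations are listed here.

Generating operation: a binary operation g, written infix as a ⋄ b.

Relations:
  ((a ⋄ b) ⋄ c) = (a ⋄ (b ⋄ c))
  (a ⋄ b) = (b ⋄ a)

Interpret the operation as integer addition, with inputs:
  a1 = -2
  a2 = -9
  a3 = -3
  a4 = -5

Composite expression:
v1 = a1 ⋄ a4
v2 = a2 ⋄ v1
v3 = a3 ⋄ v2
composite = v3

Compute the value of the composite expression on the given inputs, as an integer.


-19

(a1 ⋄ a4) = -7
(a2 ⋄ (a1 ⋄ a4)) = -16
(a3 ⋄ (a2 ⋄ (a1 ⋄ a4))) = -19


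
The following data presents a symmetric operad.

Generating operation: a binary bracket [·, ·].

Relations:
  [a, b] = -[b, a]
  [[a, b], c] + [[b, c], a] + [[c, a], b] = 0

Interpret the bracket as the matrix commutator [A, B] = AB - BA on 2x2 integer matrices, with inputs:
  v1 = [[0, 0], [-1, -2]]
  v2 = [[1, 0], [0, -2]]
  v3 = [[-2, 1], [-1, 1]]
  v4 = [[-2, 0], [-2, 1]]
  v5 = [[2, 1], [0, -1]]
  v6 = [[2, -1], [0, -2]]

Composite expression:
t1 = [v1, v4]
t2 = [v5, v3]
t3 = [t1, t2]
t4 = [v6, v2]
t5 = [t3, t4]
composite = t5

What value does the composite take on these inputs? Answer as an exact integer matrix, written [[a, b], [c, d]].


[[42, -252], [0, -42]]


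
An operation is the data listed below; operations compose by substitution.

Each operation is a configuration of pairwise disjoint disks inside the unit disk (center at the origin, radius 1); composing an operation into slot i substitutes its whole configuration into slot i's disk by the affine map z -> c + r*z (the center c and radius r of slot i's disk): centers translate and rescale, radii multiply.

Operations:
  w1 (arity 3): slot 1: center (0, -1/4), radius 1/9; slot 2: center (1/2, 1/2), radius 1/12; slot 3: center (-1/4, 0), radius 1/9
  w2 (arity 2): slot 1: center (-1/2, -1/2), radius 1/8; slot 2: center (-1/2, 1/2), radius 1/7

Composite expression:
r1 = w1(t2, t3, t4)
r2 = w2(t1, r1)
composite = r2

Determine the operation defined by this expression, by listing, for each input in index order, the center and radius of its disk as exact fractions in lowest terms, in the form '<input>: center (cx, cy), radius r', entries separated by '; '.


Follow each t-input down from w2: c' goes to c + r*c', radius to r*r'.
t1 passes through 1 substitution, ending at center (-1/2, -1/2), radius 1/8
t2 passes through 2 substitutions, ending at center (-1/2, 13/28), radius 1/63
t3 passes through 2 substitutions, ending at center (-3/7, 4/7), radius 1/84
t4 passes through 2 substitutions, ending at center (-15/28, 1/2), radius 1/63

t1: center (-1/2, -1/2), radius 1/8; t2: center (-1/2, 13/28), radius 1/63; t3: center (-3/7, 4/7), radius 1/84; t4: center (-15/28, 1/2), radius 1/63


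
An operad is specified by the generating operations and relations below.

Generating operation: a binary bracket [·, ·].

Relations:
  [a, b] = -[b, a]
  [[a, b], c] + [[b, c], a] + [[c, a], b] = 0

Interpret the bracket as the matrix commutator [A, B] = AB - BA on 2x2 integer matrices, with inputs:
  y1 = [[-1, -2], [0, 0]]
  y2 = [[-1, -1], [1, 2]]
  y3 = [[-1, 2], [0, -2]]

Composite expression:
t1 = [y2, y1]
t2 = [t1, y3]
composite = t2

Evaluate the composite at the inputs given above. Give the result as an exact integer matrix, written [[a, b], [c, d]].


[[2, 3], [-1, -2]]

[y2, y1] = [[2, 5], [-1, -2]]
[[y2, y1], y3] = [[2, 3], [-1, -2]]


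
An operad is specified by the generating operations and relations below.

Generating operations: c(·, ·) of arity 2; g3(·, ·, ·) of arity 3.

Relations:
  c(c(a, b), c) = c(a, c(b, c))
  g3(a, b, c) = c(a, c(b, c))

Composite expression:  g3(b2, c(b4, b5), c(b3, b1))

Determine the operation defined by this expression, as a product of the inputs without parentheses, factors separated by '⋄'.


b2 ⋄ b4 ⋄ b5 ⋄ b3 ⋄ b1


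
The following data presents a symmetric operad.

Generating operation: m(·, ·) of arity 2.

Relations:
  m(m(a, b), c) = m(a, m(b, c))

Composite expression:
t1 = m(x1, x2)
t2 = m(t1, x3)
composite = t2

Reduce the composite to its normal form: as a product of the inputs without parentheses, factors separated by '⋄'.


x1 ⋄ x2 ⋄ x3

All parenthesizations of m agree; list the x-inputs left to right.
m(x1, x2) spells out as x1 ⋄ x2
m(m(x1, x2), x3) spells out as x1 ⋄ x2 ⋄ x3


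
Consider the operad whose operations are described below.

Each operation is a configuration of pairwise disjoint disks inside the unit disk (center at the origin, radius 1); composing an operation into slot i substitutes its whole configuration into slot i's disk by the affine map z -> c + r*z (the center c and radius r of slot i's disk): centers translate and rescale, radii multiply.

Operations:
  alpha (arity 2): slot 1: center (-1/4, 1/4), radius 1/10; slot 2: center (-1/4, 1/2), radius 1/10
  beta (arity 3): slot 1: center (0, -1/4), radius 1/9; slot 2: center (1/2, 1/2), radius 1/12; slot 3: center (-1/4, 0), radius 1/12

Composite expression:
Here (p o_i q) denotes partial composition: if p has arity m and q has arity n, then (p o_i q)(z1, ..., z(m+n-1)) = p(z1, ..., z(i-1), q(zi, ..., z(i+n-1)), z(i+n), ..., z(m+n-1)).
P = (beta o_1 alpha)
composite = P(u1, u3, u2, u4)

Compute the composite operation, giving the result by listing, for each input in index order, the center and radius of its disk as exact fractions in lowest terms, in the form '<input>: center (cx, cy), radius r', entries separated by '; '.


Nesting under beta composes maps z -> c + r*z down each u-path.
for u1, the 2-step affine chain lands on center (-1/36, -2/9), radius 1/90
for u3, the 2-step affine chain lands on center (-1/36, -7/36), radius 1/90
for u2, the 1-step affine chain lands on center (1/2, 1/2), radius 1/12
for u4, the 1-step affine chain lands on center (-1/4, 0), radius 1/12

u1: center (-1/36, -2/9), radius 1/90; u2: center (1/2, 1/2), radius 1/12; u3: center (-1/36, -7/36), radius 1/90; u4: center (-1/4, 0), radius 1/12
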